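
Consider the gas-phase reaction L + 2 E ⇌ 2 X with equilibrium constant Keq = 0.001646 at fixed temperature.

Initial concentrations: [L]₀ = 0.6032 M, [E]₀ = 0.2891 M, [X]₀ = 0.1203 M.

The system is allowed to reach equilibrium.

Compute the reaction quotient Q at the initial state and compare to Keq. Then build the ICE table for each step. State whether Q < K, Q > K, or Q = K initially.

Q₀ = 0.2871; Q > K (proceeds reverse)

Q₀ = 0.2871 vs Keq = 0.001646 ⇒ Q>K, reverse
Step 1:
                   L          E          X
  Initial     0.6032     0.2891     0.1203
  Change     0.05363     0.1073    -0.1073
  Equil       0.6568     0.3964    0.01303
  solve Keq expr → x = -0.05363; check Q = 0.001646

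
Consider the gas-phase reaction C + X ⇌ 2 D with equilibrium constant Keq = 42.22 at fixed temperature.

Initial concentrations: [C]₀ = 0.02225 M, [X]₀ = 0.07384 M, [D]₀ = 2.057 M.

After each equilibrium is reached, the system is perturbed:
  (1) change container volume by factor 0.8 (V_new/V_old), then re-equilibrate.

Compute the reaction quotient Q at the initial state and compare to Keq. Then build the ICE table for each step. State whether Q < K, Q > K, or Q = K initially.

Q₀ = 2575; Q > K (proceeds reverse)

Q₀ = 2575 vs Keq = 42.22 ⇒ Q>K, reverse
Step 1:
                   C          X          D
  Initial    0.02225    0.07384      2.057
  Change      0.2063     0.2063    -0.4127
  Equil       0.2286     0.2802      1.644
  solve Keq expr → x = -0.2063; check Q = 42.22
Then change container volume by factor 0.8 (V_new/V_old).
Step 2:
                   C          X          D
  Initial     0.2857     0.3502      2.055
  Change           0          0          0
  Equil       0.2857     0.3502      2.055
  solve Keq expr → x = 0; check Q = 42.22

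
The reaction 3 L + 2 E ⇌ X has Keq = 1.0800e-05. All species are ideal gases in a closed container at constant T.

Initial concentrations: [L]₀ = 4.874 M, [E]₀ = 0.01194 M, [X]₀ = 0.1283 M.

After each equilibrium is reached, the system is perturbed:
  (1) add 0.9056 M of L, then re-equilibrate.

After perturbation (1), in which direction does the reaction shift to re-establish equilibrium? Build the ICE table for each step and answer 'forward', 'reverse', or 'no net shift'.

Direction: forward

Q₀ = 7.773 vs Keq = 1.0800e-05 ⇒ Q>K, reverse
Step 1:
                  L         E         X
  Initial     4.874   0.01194    0.1283
  Change     0.3846    0.2564   -0.1282
  Equil       5.259    0.2683 1.1306e-04
  solve Keq expr → x = -0.1282; check Q = 1.0800e-05
Then add 0.9056 M of L.
Step 2:
                  L         E         X
  Initial     6.164    0.2683 1.1306e-04
  Change  -2.0653e-04 -1.3769e-04 6.8844e-05
  Equil       6.164    0.2682 1.8190e-04
  solve Keq expr → x = 6.8844e-05; check Q = 1.0800e-05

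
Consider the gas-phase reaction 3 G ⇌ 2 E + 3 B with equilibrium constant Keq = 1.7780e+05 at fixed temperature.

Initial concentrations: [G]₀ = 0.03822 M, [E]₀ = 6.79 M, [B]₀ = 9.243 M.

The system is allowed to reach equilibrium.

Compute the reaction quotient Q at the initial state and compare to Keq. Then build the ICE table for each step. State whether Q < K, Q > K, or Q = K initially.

Q₀ = 6.5209e+08; Q > K (proceeds reverse)

Q₀ = 6.5209e+08 vs Keq = 1.7780e+05 ⇒ Q>K, reverse
Step 1:
                  G         E         B
  Initial   0.03822      6.79     9.243
  Change     0.5008   -0.3339   -0.5008
  Equil       0.539     6.456     8.742
  solve Keq expr → x = -0.1669; check Q = 1.7780e+05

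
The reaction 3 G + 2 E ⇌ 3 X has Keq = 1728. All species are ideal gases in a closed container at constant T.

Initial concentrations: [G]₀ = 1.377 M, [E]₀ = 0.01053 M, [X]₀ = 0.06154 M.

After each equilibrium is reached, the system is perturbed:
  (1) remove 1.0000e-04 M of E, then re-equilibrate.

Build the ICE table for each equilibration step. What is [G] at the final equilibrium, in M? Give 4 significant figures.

[G]_eq = 1.362 M

Q₀ = 0.805 vs Keq = 1728 ⇒ Q<K, forward
Step 1:
                  G         E         X
  init        1.377   0.01053   0.06154
  Δ        -0.01531  -0.01021   0.01531
  eq          1.362 3.2254e-04   0.07685
  solve Keq expr → x = 0.005104; check Q = 1728
Then remove 1.0000e-04 M of E.
Step 2:
                  G         E         X
  init        1.362 2.2254e-04   0.07685
  Δ       1.4852e-04 9.9013e-05 -1.4852e-04
  eq          1.362 3.2156e-04    0.0767
  solve Keq expr → x = -4.9506e-05; check Q = 1728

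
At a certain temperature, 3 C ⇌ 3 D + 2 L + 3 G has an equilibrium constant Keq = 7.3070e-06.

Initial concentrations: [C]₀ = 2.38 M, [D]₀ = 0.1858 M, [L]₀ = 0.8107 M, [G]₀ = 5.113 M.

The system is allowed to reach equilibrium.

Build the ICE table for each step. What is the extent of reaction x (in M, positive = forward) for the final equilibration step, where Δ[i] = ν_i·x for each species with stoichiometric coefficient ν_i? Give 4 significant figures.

Q₀ = 0.0418 vs Keq = 7.3070e-06 ⇒ Q>K, reverse
Step 1:
                   C          D          L          G
  init          2.38     0.1858     0.8107      5.113
  Δ            0.173     -0.173    -0.1153     -0.173
  eq           2.553    0.01278     0.6954       4.94
  solve Keq expr → x = -0.05767; check Q = 7.3070e-06

x = -0.05767 M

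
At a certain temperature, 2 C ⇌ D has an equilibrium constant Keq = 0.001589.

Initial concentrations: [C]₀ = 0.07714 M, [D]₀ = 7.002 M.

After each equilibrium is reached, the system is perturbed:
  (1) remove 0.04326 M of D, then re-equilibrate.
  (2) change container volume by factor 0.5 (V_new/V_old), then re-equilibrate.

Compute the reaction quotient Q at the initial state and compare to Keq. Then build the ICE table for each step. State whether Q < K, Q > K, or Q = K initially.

Q₀ = 1177; Q > K (proceeds reverse)

Q₀ = 1177 vs Keq = 0.001589 ⇒ Q>K, reverse
Step 1:
                    C           D
  init        0.07714       7.002
  Δ             13.42      -6.712
  eq             13.5      0.2897
  solve Keq expr → x = -6.712; check Q = 0.001589
Then remove 0.04326 M of D.
Step 2:
                    C           D
  init           13.5      0.2464
  Δ           -0.0797     0.03985
  eq            13.42      0.2863
  solve Keq expr → x = 0.03985; check Q = 0.001589
Then change container volume by factor 0.5 (V_new/V_old).
Step 3:
                    C           D
  init          26.84      0.5725
  Δ           -0.9808      0.4904
  eq            25.86       1.063
  solve Keq expr → x = 0.4904; check Q = 0.001589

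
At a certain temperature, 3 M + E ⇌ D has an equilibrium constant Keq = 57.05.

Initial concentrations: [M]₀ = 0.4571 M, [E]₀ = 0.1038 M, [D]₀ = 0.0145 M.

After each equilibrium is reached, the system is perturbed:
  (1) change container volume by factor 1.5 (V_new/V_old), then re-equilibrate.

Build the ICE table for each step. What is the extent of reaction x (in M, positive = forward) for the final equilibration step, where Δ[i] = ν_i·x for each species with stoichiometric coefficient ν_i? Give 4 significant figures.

x = -0.01304 M

Q₀ = 1.463 vs Keq = 57.05 ⇒ Q<K, forward
Step 1:
                    M           E           D
  init         0.4571      0.1038      0.0145
  Δ           -0.1649    -0.05497     0.05497
  eq           0.2922     0.04883     0.06947
  solve Keq expr → x = 0.05497; check Q = 57.05
Then change container volume by factor 1.5 (V_new/V_old).
Step 2:
                    M           E           D
  init         0.1948     0.03255     0.04632
  Δ           0.03911     0.01304    -0.01304
  eq           0.2339     0.04559     0.03328
  solve Keq expr → x = -0.01304; check Q = 57.05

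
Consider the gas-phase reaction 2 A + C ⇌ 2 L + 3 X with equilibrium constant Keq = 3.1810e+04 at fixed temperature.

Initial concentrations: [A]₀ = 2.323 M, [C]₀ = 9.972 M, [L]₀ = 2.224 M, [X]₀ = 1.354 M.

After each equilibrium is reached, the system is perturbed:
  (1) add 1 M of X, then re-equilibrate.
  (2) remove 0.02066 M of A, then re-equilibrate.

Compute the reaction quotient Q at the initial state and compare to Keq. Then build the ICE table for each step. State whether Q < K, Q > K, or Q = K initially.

Q₀ = 0.2282 vs Keq = 3.1810e+04 ⇒ Q<K, forward
Step 1:
                    A           C           L           X
  Initial       2.323       9.972       2.224       1.354
  Change       -2.237      -1.119       2.237       3.356
  Equil       0.08592       8.853       4.461        4.71
  solve Keq expr → x = 1.119; check Q = 3.1810e+04
Then add 1 M of X.
Step 2:
                    A           C           L           X
  Initial     0.08592       8.853       4.461        5.71
  Change      0.02679      0.0134    -0.02679    -0.04019
  Equil        0.1127       8.867       4.434       5.669
  solve Keq expr → x = -0.0134; check Q = 3.1810e+04
Then remove 0.02066 M of A.
Step 3:
                    A           C           L           X
  Initial     0.09205       8.867       4.434       5.669
  Change      0.01925    0.009627    -0.01925    -0.02888
  Equil        0.1113       8.876       4.415       5.641
  solve Keq expr → x = -0.009627; check Q = 3.1810e+04

Q₀ = 0.2282; Q < K (proceeds forward)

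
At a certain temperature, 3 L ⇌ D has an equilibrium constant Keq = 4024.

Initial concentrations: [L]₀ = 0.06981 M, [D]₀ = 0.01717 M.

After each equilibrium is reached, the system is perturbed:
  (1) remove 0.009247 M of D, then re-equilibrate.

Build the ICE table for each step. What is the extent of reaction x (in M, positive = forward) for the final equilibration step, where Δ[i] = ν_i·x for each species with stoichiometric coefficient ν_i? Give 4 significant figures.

x = 6.3461e-04 M

Q₀ = 50.47 vs Keq = 4024 ⇒ Q<K, forward
Step 1:
                   L          D
  Initial    0.06981    0.01717
  Change    -0.04951     0.0165
  Equil       0.0203    0.03367
  solve Keq expr → x = 0.0165; check Q = 4024
Then remove 0.009247 M of D.
Step 2:
                   L          D
  Initial     0.0203    0.02443
  Change   -0.001904 6.3461e-04
  Equil       0.0184    0.02506
  solve Keq expr → x = 6.3461e-04; check Q = 4024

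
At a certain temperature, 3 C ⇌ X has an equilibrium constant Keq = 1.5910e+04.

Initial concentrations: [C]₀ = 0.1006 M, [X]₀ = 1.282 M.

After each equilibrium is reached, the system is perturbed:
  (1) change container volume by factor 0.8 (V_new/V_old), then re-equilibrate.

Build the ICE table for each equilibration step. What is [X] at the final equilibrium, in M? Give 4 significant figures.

Q₀ = 1259 vs Keq = 1.5910e+04 ⇒ Q<K, forward
Step 1:
                    C           X
  Initial      0.1006       1.282
  Change     -0.05719     0.01906
  Equil       0.04341       1.301
  solve Keq expr → x = 0.01906; check Q = 1.5910e+04
Then change container volume by factor 0.8 (V_new/V_old).
Step 2:
                    C           X
  Initial     0.05426       1.626
  Change    -0.007476    0.002492
  Equil       0.04678       1.629
  solve Keq expr → x = 0.002492; check Q = 1.5910e+04

[X]_eq = 1.629 M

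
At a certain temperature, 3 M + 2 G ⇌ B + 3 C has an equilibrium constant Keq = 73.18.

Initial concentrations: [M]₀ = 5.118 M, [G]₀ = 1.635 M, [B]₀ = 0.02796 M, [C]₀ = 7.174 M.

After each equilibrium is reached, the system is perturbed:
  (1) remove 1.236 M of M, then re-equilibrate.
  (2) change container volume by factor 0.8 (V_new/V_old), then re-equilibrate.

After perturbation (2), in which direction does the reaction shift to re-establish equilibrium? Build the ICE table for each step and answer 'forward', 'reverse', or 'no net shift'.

Q₀ = 0.02881 vs Keq = 73.18 ⇒ Q<K, forward
Step 1:
                   M          G          B          C
  Initial      5.118      1.635    0.02796      7.174
  Change      -1.822     -1.215     0.6074      1.822
  Equil        3.296     0.4202     0.6354      8.996
  solve Keq expr → x = 0.6074; check Q = 73.18
Then remove 1.236 M of M.
Step 2:
                   M          G          B          C
  Initial       2.06     0.4202     0.6354      8.996
  Change      0.2888     0.1925   -0.09626    -0.2888
  Equil        2.349     0.6127     0.5391      8.707
  solve Keq expr → x = -0.09626; check Q = 73.18
Then change container volume by factor 0.8 (V_new/V_old).
Step 3:
                   M          G          B          C
  Initial      2.936     0.7659     0.6739      10.88
  Change    -0.06225    -0.0415    0.02075    0.06225
  Equil        2.873     0.7244     0.6946      10.95
  solve Keq expr → x = 0.02075; check Q = 73.18

Direction: forward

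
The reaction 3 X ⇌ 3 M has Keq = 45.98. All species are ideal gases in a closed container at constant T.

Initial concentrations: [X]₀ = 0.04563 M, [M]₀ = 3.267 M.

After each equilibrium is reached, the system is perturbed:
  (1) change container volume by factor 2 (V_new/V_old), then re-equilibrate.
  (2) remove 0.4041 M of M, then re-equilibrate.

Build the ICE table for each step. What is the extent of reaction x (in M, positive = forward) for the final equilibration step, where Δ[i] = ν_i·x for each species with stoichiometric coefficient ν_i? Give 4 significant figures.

Q₀ = 3.6703e+05 vs Keq = 45.98 ⇒ Q>K, reverse
Step 1:
                    X           M
  I           0.04563       3.267
  C            0.6773     -0.6773
  E            0.7229        2.59
  solve Keq expr → x = -0.2258; check Q = 45.98
Then change container volume by factor 2 (V_new/V_old).
Step 2:
                    X           M
  I            0.3614       1.295
  C                 0           0
  E            0.3614       1.295
  solve Keq expr → x = 0; check Q = 45.98
Then remove 0.4041 M of M.
Step 3:
                    X           M
  I            0.3614      0.8908
  C          -0.08818     0.08818
  E            0.2733       0.979
  solve Keq expr → x = 0.02939; check Q = 45.98

x = 0.02939 M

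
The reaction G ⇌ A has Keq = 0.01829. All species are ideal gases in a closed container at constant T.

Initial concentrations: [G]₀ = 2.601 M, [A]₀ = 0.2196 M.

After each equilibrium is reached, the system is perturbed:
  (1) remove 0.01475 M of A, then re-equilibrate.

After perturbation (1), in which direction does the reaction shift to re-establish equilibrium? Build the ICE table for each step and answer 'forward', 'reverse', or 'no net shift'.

Direction: forward

Q₀ = 0.08443 vs Keq = 0.01829 ⇒ Q>K, reverse
Step 1:
                  G         A
  init        2.601    0.2196
  Δ          0.1689   -0.1689
  eq           2.77   0.05066
  solve Keq expr → x = -0.1689; check Q = 0.01829
Then remove 0.01475 M of A.
Step 2:
                  G         A
  init         2.77   0.03591
  Δ        -0.01449   0.01449
  eq          2.755    0.0504
  solve Keq expr → x = 0.01449; check Q = 0.01829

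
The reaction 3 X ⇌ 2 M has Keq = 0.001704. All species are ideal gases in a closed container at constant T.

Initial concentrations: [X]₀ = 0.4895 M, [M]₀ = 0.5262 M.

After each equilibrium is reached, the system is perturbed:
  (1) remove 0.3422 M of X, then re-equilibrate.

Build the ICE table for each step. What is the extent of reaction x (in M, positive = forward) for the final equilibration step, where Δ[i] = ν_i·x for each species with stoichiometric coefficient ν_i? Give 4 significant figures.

Q₀ = 2.361 vs Keq = 0.001704 ⇒ Q>K, reverse
Step 1:
                    X           M
  Initial      0.4895      0.5262
  Change       0.7081     -0.4721
  Equil         1.198      0.0541
  solve Keq expr → x = -0.236; check Q = 0.001704
Then remove 0.3422 M of X.
Step 2:
                    X           M
  Initial      0.8554      0.0541
  Change       0.0296    -0.01973
  Equil         0.885     0.03437
  solve Keq expr → x = -0.009867; check Q = 0.001704

x = -0.009867 M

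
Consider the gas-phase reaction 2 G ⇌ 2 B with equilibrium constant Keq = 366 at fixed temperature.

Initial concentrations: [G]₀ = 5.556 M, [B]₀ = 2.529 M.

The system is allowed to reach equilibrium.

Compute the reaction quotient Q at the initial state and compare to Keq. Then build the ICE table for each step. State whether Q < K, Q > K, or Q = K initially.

Q₀ = 0.2072 vs Keq = 366 ⇒ Q<K, forward
Step 1:
                   G          B
  I            5.556      2.529
  C           -5.154      5.154
  E           0.4016      7.683
  solve Keq expr → x = 2.577; check Q = 366

Q₀ = 0.2072; Q < K (proceeds forward)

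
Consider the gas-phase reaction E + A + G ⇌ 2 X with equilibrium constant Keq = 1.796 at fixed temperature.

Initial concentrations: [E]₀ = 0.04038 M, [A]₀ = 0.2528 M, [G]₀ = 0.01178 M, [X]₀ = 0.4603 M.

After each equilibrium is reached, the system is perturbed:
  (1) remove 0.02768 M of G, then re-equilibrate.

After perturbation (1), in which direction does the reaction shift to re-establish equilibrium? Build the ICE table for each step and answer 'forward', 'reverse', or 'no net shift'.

Q₀ = 1762 vs Keq = 1.796 ⇒ Q>K, reverse
Step 1:
                   E          A          G          X
  Initial    0.04038     0.2528    0.01178     0.4603
  Change      0.1536     0.1536     0.1536    -0.3073
  Equil        0.194     0.4064     0.1654      0.153
  solve Keq expr → x = -0.1536; check Q = 1.796
Then remove 0.02768 M of G.
Step 2:
                   E          A          G          X
  Initial      0.194     0.4064     0.1377      0.153
  Change    0.004401   0.004401   0.004401  -0.008803
  Equil       0.1984     0.4108     0.1421     0.1442
  solve Keq expr → x = -0.004401; check Q = 1.796

Direction: reverse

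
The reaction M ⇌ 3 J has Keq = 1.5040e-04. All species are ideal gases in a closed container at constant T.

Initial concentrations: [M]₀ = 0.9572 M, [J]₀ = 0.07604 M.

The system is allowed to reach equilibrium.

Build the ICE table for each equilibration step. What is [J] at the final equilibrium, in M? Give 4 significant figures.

[J]_eq = 0.05255 M

Q₀ = 4.5933e-04 vs Keq = 1.5040e-04 ⇒ Q>K, reverse
Step 1:
                   M          J
  I           0.9572    0.07604
  C         0.007829   -0.02349
  E            0.965    0.05255
  solve Keq expr → x = -0.007829; check Q = 1.5040e-04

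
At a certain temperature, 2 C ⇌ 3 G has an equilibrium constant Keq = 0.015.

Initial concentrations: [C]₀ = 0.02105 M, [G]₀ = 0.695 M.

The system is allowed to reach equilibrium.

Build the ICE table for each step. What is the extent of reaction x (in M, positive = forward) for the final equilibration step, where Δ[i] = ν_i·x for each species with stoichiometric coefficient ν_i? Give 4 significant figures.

x = -0.1874 M

Q₀ = 757.6 vs Keq = 0.015 ⇒ Q>K, reverse
Step 1:
                   C          G
  init       0.02105      0.695
  Δ           0.3747    -0.5621
  eq          0.3958     0.1329
  solve Keq expr → x = -0.1874; check Q = 0.015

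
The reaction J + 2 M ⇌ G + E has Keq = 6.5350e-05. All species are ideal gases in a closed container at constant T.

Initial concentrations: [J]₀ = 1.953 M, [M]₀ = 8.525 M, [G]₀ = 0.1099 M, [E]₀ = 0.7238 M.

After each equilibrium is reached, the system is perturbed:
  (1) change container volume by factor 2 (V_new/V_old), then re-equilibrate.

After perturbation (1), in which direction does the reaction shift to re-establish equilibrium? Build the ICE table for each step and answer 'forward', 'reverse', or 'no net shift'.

Direction: reverse

Q₀ = 5.6044e-04 vs Keq = 6.5350e-05 ⇒ Q>K, reverse
Step 1:
                  J         M         G         E
  I           1.953     8.525    0.1099    0.7238
  C         0.09378    0.1876  -0.09378  -0.09378
  E           2.047     8.713   0.01612      0.63
  solve Keq expr → x = -0.09378; check Q = 6.5350e-05
Then change container volume by factor 2 (V_new/V_old).
Step 2:
                  J         M         G         E
  I           1.023     4.356  0.008058     0.315
  C        0.003947  0.007895 -0.003947 -0.003947
  E           1.027     4.364  0.004111    0.3111
  solve Keq expr → x = -0.003947; check Q = 6.5350e-05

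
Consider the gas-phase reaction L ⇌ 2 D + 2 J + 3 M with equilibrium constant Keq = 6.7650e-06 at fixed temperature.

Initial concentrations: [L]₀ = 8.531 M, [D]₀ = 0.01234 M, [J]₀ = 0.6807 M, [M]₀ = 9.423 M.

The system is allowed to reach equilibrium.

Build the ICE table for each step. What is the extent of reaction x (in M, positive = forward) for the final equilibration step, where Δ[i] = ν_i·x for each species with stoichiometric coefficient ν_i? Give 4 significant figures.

x = -0.005973 M

Q₀ = 0.00692 vs Keq = 6.7650e-06 ⇒ Q>K, reverse
Step 1:
                   L          D          J          M
  Initial      8.531    0.01234     0.6807      9.423
  Change    0.005973   -0.01195   -0.01195   -0.01792
  Equil        8.537 3.9398e-04     0.6688      9.405
  solve Keq expr → x = -0.005973; check Q = 6.7650e-06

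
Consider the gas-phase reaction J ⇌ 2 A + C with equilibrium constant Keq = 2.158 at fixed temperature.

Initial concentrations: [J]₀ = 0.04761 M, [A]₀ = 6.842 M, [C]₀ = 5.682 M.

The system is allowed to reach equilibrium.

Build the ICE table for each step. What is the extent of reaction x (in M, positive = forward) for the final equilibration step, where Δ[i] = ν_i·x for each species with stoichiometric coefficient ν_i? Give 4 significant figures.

x = -2.713 M

Q₀ = 5587 vs Keq = 2.158 ⇒ Q>K, reverse
Step 1:
                   J          A          C
  Initial    0.04761      6.842      5.682
  Change       2.713     -5.426     -2.713
  Equil         2.76      1.416      2.969
  solve Keq expr → x = -2.713; check Q = 2.158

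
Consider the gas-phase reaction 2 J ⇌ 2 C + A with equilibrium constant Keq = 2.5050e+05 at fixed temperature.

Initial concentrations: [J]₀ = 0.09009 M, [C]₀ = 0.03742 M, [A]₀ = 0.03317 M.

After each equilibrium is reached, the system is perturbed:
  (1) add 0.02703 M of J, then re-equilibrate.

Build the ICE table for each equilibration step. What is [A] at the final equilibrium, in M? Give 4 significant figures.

[A]_eq = 0.09168 M

Q₀ = 0.005723 vs Keq = 2.5050e+05 ⇒ Q<K, forward
Step 1:
                  J         C         A
  Initial   0.09009   0.03742   0.03317
  Change   -0.09002   0.09002   0.04501
  Equil   7.1194e-05    0.1274   0.07818
  solve Keq expr → x = 0.04501; check Q = 2.5050e+05
Then add 0.02703 M of J.
Step 2:
                  J         C         A
  Initial    0.0271    0.1274   0.07818
  Change   -0.02701   0.02701    0.0135
  Equil   9.3437e-05    0.1544   0.09168
  solve Keq expr → x = 0.0135; check Q = 2.5050e+05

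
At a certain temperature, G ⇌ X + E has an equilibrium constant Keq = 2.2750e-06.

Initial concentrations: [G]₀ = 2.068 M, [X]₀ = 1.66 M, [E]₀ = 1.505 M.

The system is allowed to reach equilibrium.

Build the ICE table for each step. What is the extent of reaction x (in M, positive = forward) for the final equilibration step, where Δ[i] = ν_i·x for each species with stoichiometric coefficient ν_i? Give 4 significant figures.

Q₀ = 1.208 vs Keq = 2.2750e-06 ⇒ Q>K, reverse
Step 1:
                    G           X           E
  Initial       2.068        1.66       1.505
  Change        1.505      -1.505      -1.505
  Equil         3.573      0.1551  5.2424e-05
  solve Keq expr → x = -1.505; check Q = 2.2750e-06

x = -1.505 M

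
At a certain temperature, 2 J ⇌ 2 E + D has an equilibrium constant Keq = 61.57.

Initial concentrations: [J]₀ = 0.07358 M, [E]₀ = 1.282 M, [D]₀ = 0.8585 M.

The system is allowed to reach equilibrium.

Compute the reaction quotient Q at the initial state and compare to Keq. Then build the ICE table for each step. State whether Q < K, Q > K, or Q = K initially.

Q₀ = 260.6; Q > K (proceeds reverse)

Q₀ = 260.6 vs Keq = 61.57 ⇒ Q>K, reverse
Step 1:
                    J           E           D
  I           0.07358       1.282      0.8585
  C           0.06705    -0.06705    -0.03353
  E            0.1406       1.215       0.825
  solve Keq expr → x = -0.03353; check Q = 61.57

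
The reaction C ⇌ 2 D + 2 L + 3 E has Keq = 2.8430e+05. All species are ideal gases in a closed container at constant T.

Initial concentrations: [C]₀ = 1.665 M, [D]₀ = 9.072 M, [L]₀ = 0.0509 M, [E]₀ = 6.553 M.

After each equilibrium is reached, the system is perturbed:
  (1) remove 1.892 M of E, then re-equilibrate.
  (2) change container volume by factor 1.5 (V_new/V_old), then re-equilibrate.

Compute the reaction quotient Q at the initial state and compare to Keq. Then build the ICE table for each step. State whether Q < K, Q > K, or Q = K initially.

Q₀ = 36.04 vs Keq = 2.8430e+05 ⇒ Q<K, forward
Step 1:
                   C          D          L          E
  Initial      1.665      9.072     0.0509      6.553
  Change       -0.82       1.64       1.64       2.46
  Equil        0.845      10.71      1.691      9.013
  solve Keq expr → x = 0.82; check Q = 2.8430e+05
Then remove 1.892 M of E.
Step 2:
                   C          D          L          E
  Initial      0.845      10.71      1.691      7.121
  Change     -0.1391     0.2783     0.2783     0.4174
  Equil       0.7058      10.99      1.969      7.539
  solve Keq expr → x = 0.1391; check Q = 2.8430e+05
Then change container volume by factor 1.5 (V_new/V_old).
Step 3:
                   C          D          L          E
  Initial     0.4706      7.327      1.313      5.026
  Change     -0.3014     0.6027     0.6027     0.9041
  Equil       0.1692       7.93      1.916       5.93
  solve Keq expr → x = 0.3014; check Q = 2.8430e+05

Q₀ = 36.04; Q < K (proceeds forward)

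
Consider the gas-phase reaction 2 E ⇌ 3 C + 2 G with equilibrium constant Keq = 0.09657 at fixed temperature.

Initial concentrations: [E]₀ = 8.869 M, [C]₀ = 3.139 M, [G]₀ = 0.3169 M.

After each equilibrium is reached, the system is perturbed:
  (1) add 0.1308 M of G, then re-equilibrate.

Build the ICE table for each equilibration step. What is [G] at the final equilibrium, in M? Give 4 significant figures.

[G]_eq = 0.4818 M

Q₀ = 0.03949 vs Keq = 0.09657 ⇒ Q<K, forward
Step 1:
                   E          C          G
  Initial      8.869      3.139     0.3169
  Change     -0.1294     0.1941     0.1294
  Equil         8.74      3.333     0.4463
  solve Keq expr → x = 0.06471; check Q = 0.09657
Then add 0.1308 M of G.
Step 2:
                   E          C          G
  Initial       8.74      3.333     0.5771
  Change     0.09528    -0.1429   -0.09528
  Equil        8.835       3.19     0.4818
  solve Keq expr → x = -0.04764; check Q = 0.09657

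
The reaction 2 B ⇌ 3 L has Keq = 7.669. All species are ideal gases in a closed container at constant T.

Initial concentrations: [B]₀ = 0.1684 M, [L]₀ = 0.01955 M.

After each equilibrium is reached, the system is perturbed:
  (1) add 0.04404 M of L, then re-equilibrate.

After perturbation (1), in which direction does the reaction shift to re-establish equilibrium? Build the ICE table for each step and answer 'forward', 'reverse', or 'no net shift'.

Q₀ = 2.6349e-04 vs Keq = 7.669 ⇒ Q<K, forward
Step 1:
                   B          L
  I           0.1684    0.01955
  C          -0.1318     0.1977
  E          0.03657     0.2173
  solve Keq expr → x = 0.06591; check Q = 7.669
Then add 0.04404 M of L.
Step 2:
                   B          L
  I          0.03657     0.2613
  C         0.008271   -0.01241
  E          0.04485     0.2489
  solve Keq expr → x = -0.004136; check Q = 7.669

Direction: reverse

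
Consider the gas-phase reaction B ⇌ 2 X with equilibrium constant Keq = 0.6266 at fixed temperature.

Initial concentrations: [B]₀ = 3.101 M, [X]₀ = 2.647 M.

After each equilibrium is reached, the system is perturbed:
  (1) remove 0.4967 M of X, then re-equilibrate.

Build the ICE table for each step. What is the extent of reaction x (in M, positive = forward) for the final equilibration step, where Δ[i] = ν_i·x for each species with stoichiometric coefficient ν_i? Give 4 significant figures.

Q₀ = 2.259 vs Keq = 0.6266 ⇒ Q>K, reverse
Step 1:
                    B           X
  I             3.101       2.647
  C            0.5656      -1.131
  E             3.667       1.516
  solve Keq expr → x = -0.5656; check Q = 0.6266
Then remove 0.4967 M of X.
Step 2:
                    B           X
  I             3.667       1.019
  C           -0.2248      0.4495
  E             3.442       1.469
  solve Keq expr → x = 0.2248; check Q = 0.6266

x = 0.2248 M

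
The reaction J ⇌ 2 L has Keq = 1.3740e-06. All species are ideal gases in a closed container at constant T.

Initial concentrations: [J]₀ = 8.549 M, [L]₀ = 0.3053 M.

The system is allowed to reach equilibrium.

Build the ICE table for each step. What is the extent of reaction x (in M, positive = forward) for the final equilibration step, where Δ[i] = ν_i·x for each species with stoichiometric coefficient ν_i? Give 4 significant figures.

Q₀ = 0.0109 vs Keq = 1.3740e-06 ⇒ Q>K, reverse
Step 1:
                  J         L
  init        8.549    0.3053
  Δ          0.1509   -0.3018
  eq            8.7  0.003457
  solve Keq expr → x = -0.1509; check Q = 1.3740e-06

x = -0.1509 M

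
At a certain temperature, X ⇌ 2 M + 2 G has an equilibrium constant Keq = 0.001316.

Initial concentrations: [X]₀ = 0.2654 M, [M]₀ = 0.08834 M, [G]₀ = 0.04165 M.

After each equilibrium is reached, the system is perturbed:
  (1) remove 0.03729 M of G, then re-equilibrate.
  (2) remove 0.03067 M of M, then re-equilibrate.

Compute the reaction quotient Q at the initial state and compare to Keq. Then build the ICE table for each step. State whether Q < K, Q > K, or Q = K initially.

Q₀ = 5.1009e-05 vs Keq = 0.001316 ⇒ Q<K, forward
Step 1:
                  X         M         G
  I          0.2654   0.08834   0.04165
  C        -0.03454   0.06908   0.06908
  E          0.2309    0.1574    0.1107
  solve Keq expr → x = 0.03454; check Q = 0.001316
Then remove 0.03729 M of G.
Step 2:
                  X         M         G
  I          0.2309    0.1574   0.07344
  C        -0.01081   0.02162   0.02162
  E          0.2201     0.179   0.09505
  solve Keq expr → x = 0.01081; check Q = 0.001316
Then remove 0.03067 M of M.
Step 3:
                  X         M         G
  I          0.2201    0.1484   0.09505
  C       -0.005329   0.01066   0.01066
  E          0.2147     0.159    0.1057
  solve Keq expr → x = 0.005329; check Q = 0.001316

Q₀ = 5.1009e-05; Q < K (proceeds forward)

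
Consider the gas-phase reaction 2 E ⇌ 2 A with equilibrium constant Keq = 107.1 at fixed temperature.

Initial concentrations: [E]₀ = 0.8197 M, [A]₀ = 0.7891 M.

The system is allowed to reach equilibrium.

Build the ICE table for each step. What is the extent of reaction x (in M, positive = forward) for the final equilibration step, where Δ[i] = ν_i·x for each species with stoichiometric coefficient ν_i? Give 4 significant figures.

Q₀ = 0.9267 vs Keq = 107.1 ⇒ Q<K, forward
Step 1:
                   E          A
  init        0.8197     0.7891
  Δ          -0.6779     0.6779
  eq          0.1418      1.467
  solve Keq expr → x = 0.339; check Q = 107.1

x = 0.339 M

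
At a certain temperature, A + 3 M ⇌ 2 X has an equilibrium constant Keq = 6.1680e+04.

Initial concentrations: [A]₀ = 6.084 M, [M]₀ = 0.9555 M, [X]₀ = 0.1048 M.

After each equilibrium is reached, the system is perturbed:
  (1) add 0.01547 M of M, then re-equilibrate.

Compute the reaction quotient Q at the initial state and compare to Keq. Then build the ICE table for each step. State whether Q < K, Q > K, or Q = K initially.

Q₀ = 0.002069; Q < K (proceeds forward)

Q₀ = 0.002069 vs Keq = 6.1680e+04 ⇒ Q<K, forward
Step 1:
                   A          M          X
  init         6.084     0.9555     0.1048
  Δ          -0.3147     -0.944     0.6293
  eq           5.769    0.01148     0.7341
  solve Keq expr → x = 0.3147; check Q = 6.1680e+04
Then add 0.01547 M of M.
Step 2:
                   A          M          X
  init         5.769    0.02695     0.7341
  Δ         -0.00512   -0.01536    0.01024
  eq           5.764    0.01159     0.7444
  solve Keq expr → x = 0.00512; check Q = 6.1680e+04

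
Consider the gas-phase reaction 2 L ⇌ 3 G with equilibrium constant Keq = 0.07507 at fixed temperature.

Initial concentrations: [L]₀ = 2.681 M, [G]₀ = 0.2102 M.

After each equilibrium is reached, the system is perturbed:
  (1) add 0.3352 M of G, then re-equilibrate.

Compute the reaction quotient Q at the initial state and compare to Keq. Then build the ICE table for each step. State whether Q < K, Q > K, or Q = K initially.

Q₀ = 0.001292; Q < K (proceeds forward)

Q₀ = 0.001292 vs Keq = 0.07507 ⇒ Q<K, forward
Step 1:
                  L         G
  init        2.681    0.2102
  Δ         -0.3538    0.5306
  eq          2.327    0.7408
  solve Keq expr → x = 0.1769; check Q = 0.07507
Then add 0.3352 M of G.
Step 2:
                  L         G
  init        2.327     1.076
  Δ          0.1961   -0.2941
  eq          2.523    0.7819
  solve Keq expr → x = -0.09805; check Q = 0.07507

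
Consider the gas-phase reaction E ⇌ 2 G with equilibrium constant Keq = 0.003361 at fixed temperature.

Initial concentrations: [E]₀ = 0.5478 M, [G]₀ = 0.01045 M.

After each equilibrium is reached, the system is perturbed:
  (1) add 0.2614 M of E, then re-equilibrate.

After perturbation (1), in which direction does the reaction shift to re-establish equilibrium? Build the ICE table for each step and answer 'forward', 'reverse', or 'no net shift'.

Direction: forward

Q₀ = 1.9935e-04 vs Keq = 0.003361 ⇒ Q<K, forward
Step 1:
                  E         G
  Initial    0.5478   0.01045
  Change   -0.01592   0.03183
  Equil      0.5319   0.04228
  solve Keq expr → x = 0.01592; check Q = 0.003361
Then add 0.2614 M of E.
Step 2:
                  E         G
  Initial    0.7933   0.04228
  Change  -0.004602  0.009205
  Equil      0.7887   0.05149
  solve Keq expr → x = 0.004602; check Q = 0.003361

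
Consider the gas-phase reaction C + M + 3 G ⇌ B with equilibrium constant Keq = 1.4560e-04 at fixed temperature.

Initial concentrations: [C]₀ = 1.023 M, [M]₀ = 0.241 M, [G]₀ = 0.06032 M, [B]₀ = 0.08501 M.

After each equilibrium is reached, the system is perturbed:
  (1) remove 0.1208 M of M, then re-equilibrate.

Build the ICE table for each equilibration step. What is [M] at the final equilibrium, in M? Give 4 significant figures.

Q₀ = 1571 vs Keq = 1.4560e-04 ⇒ Q>K, reverse
Step 1:
                  C         M         G         B
  I           1.023     0.241   0.06032   0.08501
  C         0.08501   0.08501     0.255  -0.08501
  E           1.108     0.326    0.3153 1.6493e-06
  solve Keq expr → x = -0.08501; check Q = 1.4560e-04
Then remove 0.1208 M of M.
Step 2:
                  C         M         G         B
  I           1.108    0.2052    0.3153 1.6493e-06
  C       6.1110e-07 6.1110e-07 1.8333e-06 -6.1110e-07
  E           1.108    0.2052    0.3153 1.0382e-06
  solve Keq expr → x = -6.1110e-07; check Q = 1.4560e-04

[M]_eq = 0.2052 M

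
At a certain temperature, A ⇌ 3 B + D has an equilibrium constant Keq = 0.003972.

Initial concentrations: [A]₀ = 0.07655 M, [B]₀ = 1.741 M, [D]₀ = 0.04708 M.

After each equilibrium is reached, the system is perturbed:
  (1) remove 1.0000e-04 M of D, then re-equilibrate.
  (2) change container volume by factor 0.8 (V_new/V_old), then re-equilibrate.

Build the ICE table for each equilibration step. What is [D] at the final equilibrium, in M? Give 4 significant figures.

[D]_eq = 7.6593e-05 M

Q₀ = 3.246 vs Keq = 0.003972 ⇒ Q>K, reverse
Step 1:
                   A          B          D
  Initial    0.07655      1.741    0.04708
  Change     0.04696    -0.1409   -0.04696
  Equil       0.1235        1.6 1.1974e-04
  solve Keq expr → x = -0.04696; check Q = 0.003972
Then remove 1.0000e-04 M of D.
Step 2:
                   A          B          D
  Initial     0.1235        1.6 1.9744e-05
  Change  -9.9836e-05 2.9951e-04 9.9836e-05
  Equil       0.1234        1.6 1.1958e-04
  solve Keq expr → x = 9.9836e-05; check Q = 0.003972
Then change container volume by factor 0.8 (V_new/V_old).
Step 3:
                   A          B          D
  Initial     0.1543      2.001 1.4948e-04
  Change  7.2883e-05 -2.1865e-04 -7.2883e-05
  Equil       0.1543          2 7.6593e-05
  solve Keq expr → x = -7.2883e-05; check Q = 0.003972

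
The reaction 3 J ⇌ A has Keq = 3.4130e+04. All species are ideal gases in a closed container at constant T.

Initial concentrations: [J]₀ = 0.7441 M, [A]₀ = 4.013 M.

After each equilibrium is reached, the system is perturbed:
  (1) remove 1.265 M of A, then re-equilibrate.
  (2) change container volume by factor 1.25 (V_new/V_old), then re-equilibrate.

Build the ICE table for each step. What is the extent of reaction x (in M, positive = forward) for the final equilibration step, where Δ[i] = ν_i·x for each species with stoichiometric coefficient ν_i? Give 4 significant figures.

Q₀ = 9.74 vs Keq = 3.4130e+04 ⇒ Q<K, forward
Step 1:
                  J         A
  Initial    0.7441     4.013
  Change    -0.6942    0.2314
  Equil     0.04991     4.244
  solve Keq expr → x = 0.2314; check Q = 3.4130e+04
Then remove 1.265 M of A.
Step 2:
                  J         A
  Initial   0.04991     2.979
  Change  -0.005545  0.001848
  Equil     0.04437     2.981
  solve Keq expr → x = 0.001848; check Q = 3.4130e+04
Then change container volume by factor 1.25 (V_new/V_old).
Step 3:
                  J         A
  Initial    0.0355     2.385
  Change   0.005683 -0.001894
  Equil     0.04118     2.383
  solve Keq expr → x = -0.001894; check Q = 3.4130e+04

x = -0.001894 M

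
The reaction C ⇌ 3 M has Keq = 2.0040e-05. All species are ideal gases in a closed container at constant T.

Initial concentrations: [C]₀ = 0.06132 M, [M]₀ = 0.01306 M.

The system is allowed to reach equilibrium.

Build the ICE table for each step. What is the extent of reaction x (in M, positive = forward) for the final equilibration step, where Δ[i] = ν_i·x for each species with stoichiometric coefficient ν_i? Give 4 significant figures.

Q₀ = 3.6327e-05 vs Keq = 2.0040e-05 ⇒ Q>K, reverse
Step 1:
                   C          M
  I          0.06132    0.01306
  C       7.6813e-04  -0.002304
  E          0.06209    0.01076
  solve Keq expr → x = -7.6813e-04; check Q = 2.0040e-05

x = -7.6813e-04 M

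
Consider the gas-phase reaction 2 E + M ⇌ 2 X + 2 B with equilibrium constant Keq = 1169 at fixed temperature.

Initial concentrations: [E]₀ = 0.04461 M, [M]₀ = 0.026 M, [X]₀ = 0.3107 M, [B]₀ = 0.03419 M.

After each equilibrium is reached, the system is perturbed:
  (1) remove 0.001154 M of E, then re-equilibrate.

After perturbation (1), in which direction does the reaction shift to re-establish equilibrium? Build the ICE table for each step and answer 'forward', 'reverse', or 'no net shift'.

Direction: reverse

Q₀ = 2.181 vs Keq = 1169 ⇒ Q<K, forward
Step 1:
                  E         M         X         B
  Initial   0.04461     0.026    0.3107   0.03419
  Change   -0.03647  -0.01823   0.03647   0.03647
  Equil    0.008142  0.007766    0.3472   0.07066
  solve Keq expr → x = 0.01823; check Q = 1169
Then remove 0.001154 M of E.
Step 2:
                  E         M         X         B
  Initial  0.006988  0.007766    0.3472   0.07066
  Change  8.3210e-04 4.1605e-04 -8.3210e-04 -8.3210e-04
  Equil     0.00782  0.008182    0.3463   0.06983
  solve Keq expr → x = -4.1605e-04; check Q = 1169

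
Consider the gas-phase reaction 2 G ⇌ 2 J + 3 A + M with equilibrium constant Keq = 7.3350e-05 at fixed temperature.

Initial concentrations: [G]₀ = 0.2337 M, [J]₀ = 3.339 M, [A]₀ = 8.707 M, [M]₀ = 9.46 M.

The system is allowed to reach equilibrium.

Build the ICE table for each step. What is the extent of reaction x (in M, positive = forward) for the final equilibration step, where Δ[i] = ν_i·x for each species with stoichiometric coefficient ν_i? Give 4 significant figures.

x = -1.669 M

Q₀ = 1.2747e+06 vs Keq = 7.3350e-05 ⇒ Q>K, reverse
Step 1:
                  G         J         A         M
  Initial    0.2337     3.339     8.707      9.46
  Change      3.337    -3.337    -5.006    -1.669
  Equil       3.571  0.001539     3.701     7.791
  solve Keq expr → x = -1.669; check Q = 7.3350e-05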